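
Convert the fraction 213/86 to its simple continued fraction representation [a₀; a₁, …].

Repeatedly divide and take the remainder:
213 = 2·86 + 41, so a_0 = 2
86 = 2·41 + 4, so a_1 = 2
41 = 10·4 + 1, so a_2 = 10
4 = 4·1 + 0, so a_3 = 4

[2; 2, 10, 4]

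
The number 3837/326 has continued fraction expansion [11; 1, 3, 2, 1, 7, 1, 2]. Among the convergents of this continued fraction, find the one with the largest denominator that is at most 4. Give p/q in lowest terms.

47/4

a_0 = 11: 11/1  (≤ bound)
a_1 = 1: 12/1  (≤ bound)
a_2 = 3: 47/4  (≤ bound)
a_3 = 2: 106/9  (> 4, stop)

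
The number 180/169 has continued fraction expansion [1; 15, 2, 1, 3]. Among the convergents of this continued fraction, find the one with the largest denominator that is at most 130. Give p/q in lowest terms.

49/46

a_0 = 1: 1/1  (≤ bound)
a_1 = 15: 16/15  (≤ bound)
a_2 = 2: 33/31  (≤ bound)
a_3 = 1: 49/46  (≤ bound)
a_4 = 3: 180/169  (> 130, stop)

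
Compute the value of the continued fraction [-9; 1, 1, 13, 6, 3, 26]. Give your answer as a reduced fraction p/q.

-115843/13658

Starting at the tail and folding back:
Start with 26.
3 + 1/(26/1) = 3 + 1/26 = 79/26
6 + 1/(79/26) = 6 + 26/79 = 500/79
13 + 1/(500/79) = 13 + 79/500 = 6579/500
1 + 1/(6579/500) = 1 + 500/6579 = 7079/6579
1 + 1/(7079/6579) = 1 + 6579/7079 = 13658/7079
-9 + 1/(13658/7079) = -9 + 7079/13658 = -115843/13658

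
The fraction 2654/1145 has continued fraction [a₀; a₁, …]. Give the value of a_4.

6

⌊2654/1145⌋ = 2, remainder 364
⌊1145/364⌋ = 3, remainder 53
⌊364/53⌋ = 6, remainder 46
⌊53/46⌋ = 1, remainder 7
⌊46/7⌋ = 6, remainder 4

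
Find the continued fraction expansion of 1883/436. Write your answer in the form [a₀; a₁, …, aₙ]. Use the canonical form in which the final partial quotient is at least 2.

Repeatedly divide and take the remainder:
1883 ÷ 436 → quotient 4, remainder 139
436 ÷ 139 → quotient 3, remainder 19
139 ÷ 19 → quotient 7, remainder 6
19 ÷ 6 → quotient 3, remainder 1
6 ÷ 1 → quotient 6, remainder 0

[4; 3, 7, 3, 6]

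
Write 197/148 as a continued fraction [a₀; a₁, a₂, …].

Run the Euclidean algorithm, recording each quotient:
197 ÷ 148 → quotient 1, remainder 49
148 ÷ 49 → quotient 3, remainder 1
49 ÷ 1 → quotient 49, remainder 0

[1; 3, 49]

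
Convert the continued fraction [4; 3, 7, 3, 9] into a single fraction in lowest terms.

Use the convergent recurrence hₖ = aₖ·hₖ₋₁ + hₖ₋₂ (and likewise for the denominators kₖ):
a_0 = 4: 4/1
a_1 = 3: 13/3
a_2 = 7: 95/22
a_3 = 3: 298/69
a_4 = 9: 2777/643

2777/643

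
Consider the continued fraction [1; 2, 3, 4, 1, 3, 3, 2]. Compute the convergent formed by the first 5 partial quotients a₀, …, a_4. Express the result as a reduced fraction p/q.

53/37

Use the convergent recurrence hₖ = aₖ·hₖ₋₁ + hₖ₋₂ (and likewise for the denominators kₖ):
a_0 = 1: 1/1
a_1 = 2: 3/2
a_2 = 3: 10/7
a_3 = 4: 43/30
a_4 = 1: 53/37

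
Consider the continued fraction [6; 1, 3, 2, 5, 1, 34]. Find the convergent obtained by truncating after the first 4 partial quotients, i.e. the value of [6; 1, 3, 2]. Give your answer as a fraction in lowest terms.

a_0 = 6: 6/1
a_1 = 1: 7/1
a_2 = 3: 27/4
a_3 = 2: 61/9

61/9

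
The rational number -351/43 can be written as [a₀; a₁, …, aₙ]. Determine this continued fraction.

[-9; 1, 5, 7]

-351 ÷ 43 → quotient -9, remainder 36
43 ÷ 36 → quotient 1, remainder 7
36 ÷ 7 → quotient 5, remainder 1
7 ÷ 1 → quotient 7, remainder 0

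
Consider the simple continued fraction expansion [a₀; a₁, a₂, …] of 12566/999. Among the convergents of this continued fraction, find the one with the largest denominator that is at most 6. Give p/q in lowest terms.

a_0 = 12: 12/1  (≤ bound)
a_1 = 1: 13/1  (≤ bound)
a_2 = 1: 25/2  (≤ bound)
a_3 = 2: 63/5  (≤ bound)
a_4 = 1: 88/7  (> 6, stop)

63/5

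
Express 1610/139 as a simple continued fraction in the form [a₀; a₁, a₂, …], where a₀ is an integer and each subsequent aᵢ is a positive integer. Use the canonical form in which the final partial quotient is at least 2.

[11; 1, 1, 2, 1, 1, 11]

1610 ÷ 139 → quotient 11, remainder 81
139 ÷ 81 → quotient 1, remainder 58
81 ÷ 58 → quotient 1, remainder 23
58 ÷ 23 → quotient 2, remainder 12
23 ÷ 12 → quotient 1, remainder 11
12 ÷ 11 → quotient 1, remainder 1
11 ÷ 1 → quotient 11, remainder 0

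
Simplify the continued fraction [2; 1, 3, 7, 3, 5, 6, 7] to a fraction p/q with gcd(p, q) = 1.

Starting at the tail and folding back:
Start with 7.
6 + 1/(7/1) = 6 + 1/7 = 43/7
5 + 1/(43/7) = 5 + 7/43 = 222/43
3 + 1/(222/43) = 3 + 43/222 = 709/222
7 + 1/(709/222) = 7 + 222/709 = 5185/709
3 + 1/(5185/709) = 3 + 709/5185 = 16264/5185
1 + 1/(16264/5185) = 1 + 5185/16264 = 21449/16264
2 + 1/(21449/16264) = 2 + 16264/21449 = 59162/21449

59162/21449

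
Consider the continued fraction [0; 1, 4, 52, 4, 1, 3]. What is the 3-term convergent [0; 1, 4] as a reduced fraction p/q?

Start with 4.
1 + 1/(4/1) = 1 + 1/4 = 5/4
0 + 1/(5/4) = 0 + 4/5 = 4/5

4/5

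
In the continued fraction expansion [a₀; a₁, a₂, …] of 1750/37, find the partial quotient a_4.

1750 = 47·37 + 11, so a_0 = 47
37 = 3·11 + 4, so a_1 = 3
11 = 2·4 + 3, so a_2 = 2
4 = 1·3 + 1, so a_3 = 1
3 = 3·1 + 0, so a_4 = 3

3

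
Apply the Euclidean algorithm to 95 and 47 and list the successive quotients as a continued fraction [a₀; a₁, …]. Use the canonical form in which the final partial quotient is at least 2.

95 = 2·47 + 1, so a_0 = 2
47 = 47·1 + 0, so a_1 = 47

[2; 47]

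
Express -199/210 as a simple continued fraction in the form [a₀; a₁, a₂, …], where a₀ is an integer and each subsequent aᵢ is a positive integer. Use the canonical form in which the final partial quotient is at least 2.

[-1; 19, 11]

-199 = -1·210 + 11, so a_0 = -1
210 = 19·11 + 1, so a_1 = 19
11 = 11·1 + 0, so a_2 = 11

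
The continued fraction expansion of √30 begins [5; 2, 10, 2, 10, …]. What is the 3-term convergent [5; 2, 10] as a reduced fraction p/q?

115/21

Start with 10.
2 + 1/(10/1) = 2 + 1/10 = 21/10
5 + 1/(21/10) = 5 + 10/21 = 115/21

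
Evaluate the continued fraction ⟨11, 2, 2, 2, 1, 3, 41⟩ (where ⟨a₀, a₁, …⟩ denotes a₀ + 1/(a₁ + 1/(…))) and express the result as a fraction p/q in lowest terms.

Starting at the tail and folding back:
Start with 41.
3 + 1/(41/1) = 3 + 1/41 = 124/41
1 + 1/(124/41) = 1 + 41/124 = 165/124
2 + 1/(165/124) = 2 + 124/165 = 454/165
2 + 1/(454/165) = 2 + 165/454 = 1073/454
2 + 1/(1073/454) = 2 + 454/1073 = 2600/1073
11 + 1/(2600/1073) = 11 + 1073/2600 = 29673/2600

29673/2600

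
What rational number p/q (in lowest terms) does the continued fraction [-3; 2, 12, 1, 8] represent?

a_0 = -3: -3/1
a_1 = 2: -5/2
a_2 = 12: -63/25
a_3 = 1: -68/27
a_4 = 8: -607/241

-607/241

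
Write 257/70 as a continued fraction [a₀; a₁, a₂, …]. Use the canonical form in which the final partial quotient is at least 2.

257 ÷ 70 → quotient 3, remainder 47
70 ÷ 47 → quotient 1, remainder 23
47 ÷ 23 → quotient 2, remainder 1
23 ÷ 1 → quotient 23, remainder 0

[3; 1, 2, 23]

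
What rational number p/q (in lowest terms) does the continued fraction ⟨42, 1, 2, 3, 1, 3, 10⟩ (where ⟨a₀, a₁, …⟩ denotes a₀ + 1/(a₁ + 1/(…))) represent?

Work from the innermost term outward:
Start with 10.
3 + 1/(10/1) = 3 + 1/10 = 31/10
1 + 1/(31/10) = 1 + 10/31 = 41/31
3 + 1/(41/31) = 3 + 31/41 = 154/41
2 + 1/(154/41) = 2 + 41/154 = 349/154
1 + 1/(349/154) = 1 + 154/349 = 503/349
42 + 1/(503/349) = 42 + 349/503 = 21475/503

21475/503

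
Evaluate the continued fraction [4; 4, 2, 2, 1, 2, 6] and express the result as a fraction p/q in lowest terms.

2261/535

Use the convergent recurrence hₖ = aₖ·hₖ₋₁ + hₖ₋₂ (and likewise for the denominators kₖ):
a_0 = 4: 4/1
a_1 = 4: 17/4
a_2 = 2: 38/9
a_3 = 2: 93/22
a_4 = 1: 131/31
a_5 = 2: 355/84
a_6 = 6: 2261/535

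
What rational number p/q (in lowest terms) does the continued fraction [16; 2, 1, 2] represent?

131/8

a_0 = 16: 16/1
a_1 = 2: 33/2
a_2 = 1: 49/3
a_3 = 2: 131/8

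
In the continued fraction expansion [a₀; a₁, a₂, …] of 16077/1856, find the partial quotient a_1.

16077 ÷ 1856 → quotient 8, remainder 1229
1856 ÷ 1229 → quotient 1, remainder 627

1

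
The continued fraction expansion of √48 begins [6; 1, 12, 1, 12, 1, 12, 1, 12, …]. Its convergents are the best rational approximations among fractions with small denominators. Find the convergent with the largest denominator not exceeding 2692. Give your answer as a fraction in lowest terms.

17466/2521

List convergents until the denominator exceeds the bound:
a_0 = 6: 6/1  (≤ bound)
a_1 = 1: 7/1  (≤ bound)
a_2 = 12: 90/13  (≤ bound)
a_3 = 1: 97/14  (≤ bound)
a_4 = 12: 1254/181  (≤ bound)
a_5 = 1: 1351/195  (≤ bound)
a_6 = 12: 17466/2521  (≤ bound)
a_7 = 1: 18817/2716  (> 2692, stop)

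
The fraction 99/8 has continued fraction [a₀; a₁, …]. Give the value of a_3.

2

99 = 12·8 + 3, so a_0 = 12
8 = 2·3 + 2, so a_1 = 2
3 = 1·2 + 1, so a_2 = 1
2 = 2·1 + 0, so a_3 = 2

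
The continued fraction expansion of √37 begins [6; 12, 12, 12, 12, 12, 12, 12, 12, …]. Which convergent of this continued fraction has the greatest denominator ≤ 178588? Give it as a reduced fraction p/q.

a_0 = 6: 6/1  (≤ bound)
a_1 = 12: 73/12  (≤ bound)
a_2 = 12: 882/145  (≤ bound)
a_3 = 12: 10657/1752  (≤ bound)
a_4 = 12: 128766/21169  (≤ bound)
a_5 = 12: 1555849/255780  (> 178588, stop)

128766/21169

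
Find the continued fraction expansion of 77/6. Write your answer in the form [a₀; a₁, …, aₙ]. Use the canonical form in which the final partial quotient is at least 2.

Run the Euclidean algorithm, recording each quotient:
77 = 12·6 + 5, so a_0 = 12
6 = 1·5 + 1, so a_1 = 1
5 = 5·1 + 0, so a_2 = 5

[12; 1, 5]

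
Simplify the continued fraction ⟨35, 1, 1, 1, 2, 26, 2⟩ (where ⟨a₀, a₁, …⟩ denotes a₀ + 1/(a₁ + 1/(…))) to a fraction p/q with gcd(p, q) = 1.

Start with 2.
26 + 1/(2/1) = 26 + 1/2 = 53/2
2 + 1/(53/2) = 2 + 2/53 = 108/53
1 + 1/(108/53) = 1 + 53/108 = 161/108
1 + 1/(161/108) = 1 + 108/161 = 269/161
1 + 1/(269/161) = 1 + 161/269 = 430/269
35 + 1/(430/269) = 35 + 269/430 = 15319/430

15319/430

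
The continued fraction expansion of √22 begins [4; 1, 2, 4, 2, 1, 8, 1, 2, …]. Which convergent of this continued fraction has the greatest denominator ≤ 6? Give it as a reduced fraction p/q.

List convergents until the denominator exceeds the bound:
a_0 = 4: 4/1  (≤ bound)
a_1 = 1: 5/1  (≤ bound)
a_2 = 2: 14/3  (≤ bound)
a_3 = 4: 61/13  (> 6, stop)

14/3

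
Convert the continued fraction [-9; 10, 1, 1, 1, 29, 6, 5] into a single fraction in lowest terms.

-263437/29579

a_0 = -9: -9/1
a_1 = 10: -89/10
a_2 = 1: -98/11
a_3 = 1: -187/21
a_4 = 1: -285/32
a_5 = 29: -8452/949
a_6 = 6: -50997/5726
a_7 = 5: -263437/29579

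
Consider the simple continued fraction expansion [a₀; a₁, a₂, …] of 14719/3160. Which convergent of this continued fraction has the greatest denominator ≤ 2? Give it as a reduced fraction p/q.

List convergents until the denominator exceeds the bound:
a_0 = 4: 4/1  (≤ bound)
a_1 = 1: 5/1  (≤ bound)
a_2 = 1: 9/2  (≤ bound)
a_3 = 1: 14/3  (> 2, stop)

9/2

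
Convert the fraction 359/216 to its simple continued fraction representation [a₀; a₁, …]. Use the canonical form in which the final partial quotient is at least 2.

[1; 1, 1, 1, 23, 3]

359 ÷ 216 → quotient 1, remainder 143
216 ÷ 143 → quotient 1, remainder 73
143 ÷ 73 → quotient 1, remainder 70
73 ÷ 70 → quotient 1, remainder 3
70 ÷ 3 → quotient 23, remainder 1
3 ÷ 1 → quotient 3, remainder 0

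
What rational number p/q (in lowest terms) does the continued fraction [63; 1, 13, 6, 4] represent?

22631/354

a_0 = 63: 63/1
a_1 = 1: 64/1
a_2 = 13: 895/14
a_3 = 6: 5434/85
a_4 = 4: 22631/354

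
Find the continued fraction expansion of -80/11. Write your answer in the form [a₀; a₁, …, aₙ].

-80 = -8·11 + 8, so a_0 = -8
11 = 1·8 + 3, so a_1 = 1
8 = 2·3 + 2, so a_2 = 2
3 = 1·2 + 1, so a_3 = 1
2 = 2·1 + 0, so a_4 = 2

[-8; 1, 2, 1, 2]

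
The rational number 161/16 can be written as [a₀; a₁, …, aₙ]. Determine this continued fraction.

[10; 16]

⌊161/16⌋ = 10, remainder 1
⌊16/1⌋ = 16, remainder 0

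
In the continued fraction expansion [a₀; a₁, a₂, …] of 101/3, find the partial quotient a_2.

2

101 = 33·3 + 2, so a_0 = 33
3 = 1·2 + 1, so a_1 = 1
2 = 2·1 + 0, so a_2 = 2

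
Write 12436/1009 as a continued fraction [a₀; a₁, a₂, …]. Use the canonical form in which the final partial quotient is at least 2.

Run the Euclidean algorithm, recording each quotient:
⌊12436/1009⌋ = 12, remainder 328
⌊1009/328⌋ = 3, remainder 25
⌊328/25⌋ = 13, remainder 3
⌊25/3⌋ = 8, remainder 1
⌊3/1⌋ = 3, remainder 0

[12; 3, 13, 8, 3]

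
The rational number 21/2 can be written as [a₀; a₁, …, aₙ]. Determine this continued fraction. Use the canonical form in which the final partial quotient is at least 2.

Run the Euclidean algorithm, recording each quotient:
⌊21/2⌋ = 10, remainder 1
⌊2/1⌋ = 2, remainder 0

[10; 2]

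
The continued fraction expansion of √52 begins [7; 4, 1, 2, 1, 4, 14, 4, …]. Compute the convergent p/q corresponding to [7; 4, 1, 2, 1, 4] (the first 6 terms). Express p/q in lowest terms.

Compute successive convergents:
a_0 = 7: 7/1
a_1 = 4: 29/4
a_2 = 1: 36/5
a_3 = 2: 101/14
a_4 = 1: 137/19
a_5 = 4: 649/90

649/90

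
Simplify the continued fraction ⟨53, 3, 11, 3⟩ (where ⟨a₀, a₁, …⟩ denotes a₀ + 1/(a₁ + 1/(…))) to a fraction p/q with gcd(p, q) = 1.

Use the convergent recurrence hₖ = aₖ·hₖ₋₁ + hₖ₋₂ (and likewise for the denominators kₖ):
a_0 = 53: 53/1
a_1 = 3: 160/3
a_2 = 11: 1813/34
a_3 = 3: 5599/105

5599/105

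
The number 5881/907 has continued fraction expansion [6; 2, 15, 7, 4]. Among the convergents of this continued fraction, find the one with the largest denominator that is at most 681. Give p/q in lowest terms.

a_0 = 6: 6/1  (≤ bound)
a_1 = 2: 13/2  (≤ bound)
a_2 = 15: 201/31  (≤ bound)
a_3 = 7: 1420/219  (≤ bound)
a_4 = 4: 5881/907  (> 681, stop)

1420/219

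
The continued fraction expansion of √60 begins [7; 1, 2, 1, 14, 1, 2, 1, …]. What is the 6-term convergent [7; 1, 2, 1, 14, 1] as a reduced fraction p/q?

488/63

Start with 1.
14 + 1/(1/1) = 14 + 1/1 = 15/1
1 + 1/(15/1) = 1 + 1/15 = 16/15
2 + 1/(16/15) = 2 + 15/16 = 47/16
1 + 1/(47/16) = 1 + 16/47 = 63/47
7 + 1/(63/47) = 7 + 47/63 = 488/63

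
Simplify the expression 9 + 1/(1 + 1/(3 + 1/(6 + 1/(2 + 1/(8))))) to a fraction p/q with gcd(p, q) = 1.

4460/457

a_0 = 9: 9/1
a_1 = 1: 10/1
a_2 = 3: 39/4
a_3 = 6: 244/25
a_4 = 2: 527/54
a_5 = 8: 4460/457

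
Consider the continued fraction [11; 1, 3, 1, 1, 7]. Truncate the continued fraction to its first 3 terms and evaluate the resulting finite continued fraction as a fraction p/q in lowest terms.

a_0 = 11: 11/1
a_1 = 1: 12/1
a_2 = 3: 47/4

47/4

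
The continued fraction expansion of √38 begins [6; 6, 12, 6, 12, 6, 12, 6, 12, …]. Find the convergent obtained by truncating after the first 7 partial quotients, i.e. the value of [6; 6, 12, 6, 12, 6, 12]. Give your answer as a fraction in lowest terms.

a_0 = 6: 6/1
a_1 = 6: 37/6
a_2 = 12: 450/73
a_3 = 6: 2737/444
a_4 = 12: 33294/5401
a_5 = 6: 202501/32850
a_6 = 12: 2463306/399601

2463306/399601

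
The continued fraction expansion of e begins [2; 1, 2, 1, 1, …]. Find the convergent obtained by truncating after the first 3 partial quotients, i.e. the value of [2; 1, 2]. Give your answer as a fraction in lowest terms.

Build up convergents one term at a time:
a_0 = 2: 2/1
a_1 = 1: 3/1
a_2 = 2: 8/3

8/3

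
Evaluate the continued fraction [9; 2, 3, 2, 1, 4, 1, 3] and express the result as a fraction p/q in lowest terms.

4727/501

Work from the innermost term outward:
Start with 3.
1 + 1/(3/1) = 1 + 1/3 = 4/3
4 + 1/(4/3) = 4 + 3/4 = 19/4
1 + 1/(19/4) = 1 + 4/19 = 23/19
2 + 1/(23/19) = 2 + 19/23 = 65/23
3 + 1/(65/23) = 3 + 23/65 = 218/65
2 + 1/(218/65) = 2 + 65/218 = 501/218
9 + 1/(501/218) = 9 + 218/501 = 4727/501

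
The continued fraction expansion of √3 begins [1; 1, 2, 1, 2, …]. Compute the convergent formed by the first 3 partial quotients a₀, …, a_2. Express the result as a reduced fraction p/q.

Start with 2.
1 + 1/(2/1) = 1 + 1/2 = 3/2
1 + 1/(3/2) = 1 + 2/3 = 5/3

5/3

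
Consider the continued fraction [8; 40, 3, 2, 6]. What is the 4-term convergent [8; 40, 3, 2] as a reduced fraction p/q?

2263/282

a_0 = 8: 8/1
a_1 = 40: 321/40
a_2 = 3: 971/121
a_3 = 2: 2263/282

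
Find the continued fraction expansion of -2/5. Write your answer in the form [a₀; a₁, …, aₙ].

-2 = -1·5 + 3, so a_0 = -1
5 = 1·3 + 2, so a_1 = 1
3 = 1·2 + 1, so a_2 = 1
2 = 2·1 + 0, so a_3 = 2

[-1; 1, 1, 2]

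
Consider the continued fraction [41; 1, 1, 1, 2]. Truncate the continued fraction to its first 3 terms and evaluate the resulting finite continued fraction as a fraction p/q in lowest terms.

83/2

Starting at the tail and folding back:
Start with 1.
1 + 1/(1/1) = 1 + 1/1 = 2/1
41 + 1/(2/1) = 41 + 1/2 = 83/2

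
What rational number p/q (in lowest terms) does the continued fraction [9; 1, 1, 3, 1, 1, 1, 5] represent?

Use the convergent recurrence hₖ = aₖ·hₖ₋₁ + hₖ₋₂ (and likewise for the denominators kₖ):
a_0 = 9: 9/1
a_1 = 1: 10/1
a_2 = 1: 19/2
a_3 = 3: 67/7
a_4 = 1: 86/9
a_5 = 1: 153/16
a_6 = 1: 239/25
a_7 = 5: 1348/141

1348/141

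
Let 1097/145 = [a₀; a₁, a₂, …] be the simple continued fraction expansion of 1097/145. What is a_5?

1097 = 7·145 + 82, so a_0 = 7
145 = 1·82 + 63, so a_1 = 1
82 = 1·63 + 19, so a_2 = 1
63 = 3·19 + 6, so a_3 = 3
19 = 3·6 + 1, so a_4 = 3
6 = 6·1 + 0, so a_5 = 6

6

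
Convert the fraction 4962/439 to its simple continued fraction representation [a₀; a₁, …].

⌊4962/439⌋ = 11, remainder 133
⌊439/133⌋ = 3, remainder 40
⌊133/40⌋ = 3, remainder 13
⌊40/13⌋ = 3, remainder 1
⌊13/1⌋ = 13, remainder 0

[11; 3, 3, 3, 13]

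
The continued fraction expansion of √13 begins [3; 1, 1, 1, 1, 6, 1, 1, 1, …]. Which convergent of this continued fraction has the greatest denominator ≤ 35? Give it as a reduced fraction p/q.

119/33

a_0 = 3: 3/1  (≤ bound)
a_1 = 1: 4/1  (≤ bound)
a_2 = 1: 7/2  (≤ bound)
a_3 = 1: 11/3  (≤ bound)
a_4 = 1: 18/5  (≤ bound)
a_5 = 6: 119/33  (≤ bound)
a_6 = 1: 137/38  (> 35, stop)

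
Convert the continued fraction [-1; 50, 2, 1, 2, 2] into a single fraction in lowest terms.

-938/957

Collapse the nested fraction from the inside out:
Start with 2.
2 + 1/(2/1) = 2 + 1/2 = 5/2
1 + 1/(5/2) = 1 + 2/5 = 7/5
2 + 1/(7/5) = 2 + 5/7 = 19/7
50 + 1/(19/7) = 50 + 7/19 = 957/19
-1 + 1/(957/19) = -1 + 19/957 = -938/957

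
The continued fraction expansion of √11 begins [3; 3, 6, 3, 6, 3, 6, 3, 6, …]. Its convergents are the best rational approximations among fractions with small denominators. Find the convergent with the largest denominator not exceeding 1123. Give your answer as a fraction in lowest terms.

a_0 = 3: 3/1  (≤ bound)
a_1 = 3: 10/3  (≤ bound)
a_2 = 6: 63/19  (≤ bound)
a_3 = 3: 199/60  (≤ bound)
a_4 = 6: 1257/379  (≤ bound)
a_5 = 3: 3970/1197  (> 1123, stop)

1257/379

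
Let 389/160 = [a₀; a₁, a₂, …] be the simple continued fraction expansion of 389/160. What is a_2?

389 ÷ 160 → quotient 2, remainder 69
160 ÷ 69 → quotient 2, remainder 22
69 ÷ 22 → quotient 3, remainder 3

3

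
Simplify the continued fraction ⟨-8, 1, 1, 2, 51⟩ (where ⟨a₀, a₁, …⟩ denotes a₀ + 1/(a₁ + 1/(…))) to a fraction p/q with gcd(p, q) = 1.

Start with 51.
2 + 1/(51/1) = 2 + 1/51 = 103/51
1 + 1/(103/51) = 1 + 51/103 = 154/103
1 + 1/(154/103) = 1 + 103/154 = 257/154
-8 + 1/(257/154) = -8 + 154/257 = -1902/257

-1902/257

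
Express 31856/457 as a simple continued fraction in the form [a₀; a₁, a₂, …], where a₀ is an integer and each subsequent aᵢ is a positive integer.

[69; 1, 2, 2, 2, 3, 2, 3]

31856 = 69·457 + 323, so a_0 = 69
457 = 1·323 + 134, so a_1 = 1
323 = 2·134 + 55, so a_2 = 2
134 = 2·55 + 24, so a_3 = 2
55 = 2·24 + 7, so a_4 = 2
24 = 3·7 + 3, so a_5 = 3
7 = 2·3 + 1, so a_6 = 2
3 = 3·1 + 0, so a_7 = 3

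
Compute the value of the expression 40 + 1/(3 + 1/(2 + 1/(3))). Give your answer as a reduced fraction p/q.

a_0 = 40: 40/1
a_1 = 3: 121/3
a_2 = 2: 282/7
a_3 = 3: 967/24

967/24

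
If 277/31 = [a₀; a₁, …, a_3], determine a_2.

14

277 ÷ 31 → quotient 8, remainder 29
31 ÷ 29 → quotient 1, remainder 2
29 ÷ 2 → quotient 14, remainder 1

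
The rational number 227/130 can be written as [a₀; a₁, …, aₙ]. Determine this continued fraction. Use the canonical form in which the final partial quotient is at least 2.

227 = 1·130 + 97, so a_0 = 1
130 = 1·97 + 33, so a_1 = 1
97 = 2·33 + 31, so a_2 = 2
33 = 1·31 + 2, so a_3 = 1
31 = 15·2 + 1, so a_4 = 15
2 = 2·1 + 0, so a_5 = 2

[1; 1, 2, 1, 15, 2]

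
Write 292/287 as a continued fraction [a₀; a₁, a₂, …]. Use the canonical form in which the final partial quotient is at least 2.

[1; 57, 2, 2]

292 ÷ 287 → quotient 1, remainder 5
287 ÷ 5 → quotient 57, remainder 2
5 ÷ 2 → quotient 2, remainder 1
2 ÷ 1 → quotient 2, remainder 0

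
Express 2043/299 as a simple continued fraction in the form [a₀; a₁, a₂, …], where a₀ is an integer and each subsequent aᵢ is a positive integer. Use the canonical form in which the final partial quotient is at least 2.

[6; 1, 4, 1, 49]

2043 ÷ 299 → quotient 6, remainder 249
299 ÷ 249 → quotient 1, remainder 50
249 ÷ 50 → quotient 4, remainder 49
50 ÷ 49 → quotient 1, remainder 1
49 ÷ 1 → quotient 49, remainder 0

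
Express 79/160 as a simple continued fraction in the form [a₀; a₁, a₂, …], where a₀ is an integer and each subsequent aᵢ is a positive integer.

Apply division with remainder until the remainder is 0:
⌊79/160⌋ = 0, remainder 79
⌊160/79⌋ = 2, remainder 2
⌊79/2⌋ = 39, remainder 1
⌊2/1⌋ = 2, remainder 0

[0; 2, 39, 2]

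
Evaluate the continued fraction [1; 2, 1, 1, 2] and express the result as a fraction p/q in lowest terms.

18/13

a_0 = 1: 1/1
a_1 = 2: 3/2
a_2 = 1: 4/3
a_3 = 1: 7/5
a_4 = 2: 18/13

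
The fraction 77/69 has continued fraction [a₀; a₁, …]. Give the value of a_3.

Run the Euclidean algorithm, recording each quotient:
77 ÷ 69 → quotient 1, remainder 8
69 ÷ 8 → quotient 8, remainder 5
8 ÷ 5 → quotient 1, remainder 3
5 ÷ 3 → quotient 1, remainder 2

1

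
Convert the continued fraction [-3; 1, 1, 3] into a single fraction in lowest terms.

Collapse the nested fraction from the inside out:
Start with 3.
1 + 1/(3/1) = 1 + 1/3 = 4/3
1 + 1/(4/3) = 1 + 3/4 = 7/4
-3 + 1/(7/4) = -3 + 4/7 = -17/7

-17/7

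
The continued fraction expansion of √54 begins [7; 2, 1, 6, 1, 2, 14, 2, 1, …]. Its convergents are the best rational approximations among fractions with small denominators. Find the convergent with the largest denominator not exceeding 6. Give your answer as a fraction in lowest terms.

22/3

a_0 = 7: 7/1  (≤ bound)
a_1 = 2: 15/2  (≤ bound)
a_2 = 1: 22/3  (≤ bound)
a_3 = 6: 147/20  (> 6, stop)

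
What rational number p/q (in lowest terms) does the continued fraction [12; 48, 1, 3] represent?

a_0 = 12: 12/1
a_1 = 48: 577/48
a_2 = 1: 589/49
a_3 = 3: 2344/195

2344/195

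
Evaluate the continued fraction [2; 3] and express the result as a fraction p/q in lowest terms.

7/3

a_0 = 2: 2/1
a_1 = 3: 7/3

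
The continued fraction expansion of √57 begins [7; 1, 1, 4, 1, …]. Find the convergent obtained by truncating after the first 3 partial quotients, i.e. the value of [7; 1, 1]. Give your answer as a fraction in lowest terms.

15/2

a_0 = 7: 7/1
a_1 = 1: 8/1
a_2 = 1: 15/2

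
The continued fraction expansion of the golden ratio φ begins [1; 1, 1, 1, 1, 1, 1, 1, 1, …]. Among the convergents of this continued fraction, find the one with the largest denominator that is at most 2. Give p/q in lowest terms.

a_0 = 1: 1/1  (≤ bound)
a_1 = 1: 2/1  (≤ bound)
a_2 = 1: 3/2  (≤ bound)
a_3 = 1: 5/3  (> 2, stop)

3/2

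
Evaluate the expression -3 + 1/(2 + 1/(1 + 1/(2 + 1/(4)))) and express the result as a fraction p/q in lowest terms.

Compute successive convergents:
a_0 = -3: -3/1
a_1 = 2: -5/2
a_2 = 1: -8/3
a_3 = 2: -21/8
a_4 = 4: -92/35

-92/35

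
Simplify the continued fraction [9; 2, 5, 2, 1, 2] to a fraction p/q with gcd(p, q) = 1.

Collapse the nested fraction from the inside out:
Start with 2.
1 + 1/(2/1) = 1 + 1/2 = 3/2
2 + 1/(3/2) = 2 + 2/3 = 8/3
5 + 1/(8/3) = 5 + 3/8 = 43/8
2 + 1/(43/8) = 2 + 8/43 = 94/43
9 + 1/(94/43) = 9 + 43/94 = 889/94

889/94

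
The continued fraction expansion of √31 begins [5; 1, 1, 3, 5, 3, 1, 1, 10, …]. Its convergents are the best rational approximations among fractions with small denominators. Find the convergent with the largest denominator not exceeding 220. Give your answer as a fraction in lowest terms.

863/155

List convergents until the denominator exceeds the bound:
a_0 = 5: 5/1  (≤ bound)
a_1 = 1: 6/1  (≤ bound)
a_2 = 1: 11/2  (≤ bound)
a_3 = 3: 39/7  (≤ bound)
a_4 = 5: 206/37  (≤ bound)
a_5 = 3: 657/118  (≤ bound)
a_6 = 1: 863/155  (≤ bound)
a_7 = 1: 1520/273  (> 220, stop)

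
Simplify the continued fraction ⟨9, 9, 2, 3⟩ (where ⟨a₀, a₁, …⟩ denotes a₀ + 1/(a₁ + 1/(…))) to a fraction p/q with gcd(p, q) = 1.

601/66

a_0 = 9: 9/1
a_1 = 9: 82/9
a_2 = 2: 173/19
a_3 = 3: 601/66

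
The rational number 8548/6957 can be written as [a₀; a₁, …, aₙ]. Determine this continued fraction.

[1; 4, 2, 1, 2, 6, 2, 14]

⌊8548/6957⌋ = 1, remainder 1591
⌊6957/1591⌋ = 4, remainder 593
⌊1591/593⌋ = 2, remainder 405
⌊593/405⌋ = 1, remainder 188
⌊405/188⌋ = 2, remainder 29
⌊188/29⌋ = 6, remainder 14
⌊29/14⌋ = 2, remainder 1
⌊14/1⌋ = 14, remainder 0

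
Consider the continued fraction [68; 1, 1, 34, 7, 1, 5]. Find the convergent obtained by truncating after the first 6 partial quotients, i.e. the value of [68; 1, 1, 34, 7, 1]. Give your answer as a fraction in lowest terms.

Start with 1.
7 + 1/(1/1) = 7 + 1/1 = 8/1
34 + 1/(8/1) = 34 + 1/8 = 273/8
1 + 1/(273/8) = 1 + 8/273 = 281/273
1 + 1/(281/273) = 1 + 273/281 = 554/281
68 + 1/(554/281) = 68 + 281/554 = 37953/554

37953/554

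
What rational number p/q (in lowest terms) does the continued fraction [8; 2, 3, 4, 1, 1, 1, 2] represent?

Starting at the tail and folding back:
Start with 2.
1 + 1/(2/1) = 1 + 1/2 = 3/2
1 + 1/(3/2) = 1 + 2/3 = 5/3
1 + 1/(5/3) = 1 + 3/5 = 8/5
4 + 1/(8/5) = 4 + 5/8 = 37/8
3 + 1/(37/8) = 3 + 8/37 = 119/37
2 + 1/(119/37) = 2 + 37/119 = 275/119
8 + 1/(275/119) = 8 + 119/275 = 2319/275

2319/275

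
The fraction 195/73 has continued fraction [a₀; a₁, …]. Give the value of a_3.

24

Run the Euclidean algorithm, recording each quotient:
⌊195/73⌋ = 2, remainder 49
⌊73/49⌋ = 1, remainder 24
⌊49/24⌋ = 2, remainder 1
⌊24/1⌋ = 24, remainder 0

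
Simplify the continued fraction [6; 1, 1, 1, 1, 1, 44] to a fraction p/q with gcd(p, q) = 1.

2365/357

Build up convergents one term at a time:
a_0 = 6: 6/1
a_1 = 1: 7/1
a_2 = 1: 13/2
a_3 = 1: 20/3
a_4 = 1: 33/5
a_5 = 1: 53/8
a_6 = 44: 2365/357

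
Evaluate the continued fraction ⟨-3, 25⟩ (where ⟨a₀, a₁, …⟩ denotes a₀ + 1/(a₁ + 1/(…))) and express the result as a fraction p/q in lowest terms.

-74/25

Work from the innermost term outward:
Start with 25.
-3 + 1/(25/1) = -3 + 1/25 = -74/25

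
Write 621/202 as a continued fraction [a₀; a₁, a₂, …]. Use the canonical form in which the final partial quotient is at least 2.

[3; 13, 2, 7]

621 ÷ 202 → quotient 3, remainder 15
202 ÷ 15 → quotient 13, remainder 7
15 ÷ 7 → quotient 2, remainder 1
7 ÷ 1 → quotient 7, remainder 0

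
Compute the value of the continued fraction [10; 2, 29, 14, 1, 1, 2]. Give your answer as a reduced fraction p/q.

45292/4317

Start with 2.
1 + 1/(2/1) = 1 + 1/2 = 3/2
1 + 1/(3/2) = 1 + 2/3 = 5/3
14 + 1/(5/3) = 14 + 3/5 = 73/5
29 + 1/(73/5) = 29 + 5/73 = 2122/73
2 + 1/(2122/73) = 2 + 73/2122 = 4317/2122
10 + 1/(4317/2122) = 10 + 2122/4317 = 45292/4317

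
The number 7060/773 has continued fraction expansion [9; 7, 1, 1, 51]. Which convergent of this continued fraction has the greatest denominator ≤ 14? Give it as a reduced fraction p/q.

73/8

a_0 = 9: 9/1  (≤ bound)
a_1 = 7: 64/7  (≤ bound)
a_2 = 1: 73/8  (≤ bound)
a_3 = 1: 137/15  (> 14, stop)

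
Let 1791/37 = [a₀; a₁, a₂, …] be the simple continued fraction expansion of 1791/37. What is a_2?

Apply division with remainder until the remainder is 0:
⌊1791/37⌋ = 48, remainder 15
⌊37/15⌋ = 2, remainder 7
⌊15/7⌋ = 2, remainder 1

2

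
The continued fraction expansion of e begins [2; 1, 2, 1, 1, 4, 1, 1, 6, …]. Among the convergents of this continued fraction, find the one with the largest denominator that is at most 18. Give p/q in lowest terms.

List convergents until the denominator exceeds the bound:
a_0 = 2: 2/1  (≤ bound)
a_1 = 1: 3/1  (≤ bound)
a_2 = 2: 8/3  (≤ bound)
a_3 = 1: 11/4  (≤ bound)
a_4 = 1: 19/7  (≤ bound)
a_5 = 4: 87/32  (> 18, stop)

19/7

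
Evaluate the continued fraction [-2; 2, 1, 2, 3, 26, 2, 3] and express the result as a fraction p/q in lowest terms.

-8231/5051

Start with 3.
2 + 1/(3/1) = 2 + 1/3 = 7/3
26 + 1/(7/3) = 26 + 3/7 = 185/7
3 + 1/(185/7) = 3 + 7/185 = 562/185
2 + 1/(562/185) = 2 + 185/562 = 1309/562
1 + 1/(1309/562) = 1 + 562/1309 = 1871/1309
2 + 1/(1871/1309) = 2 + 1309/1871 = 5051/1871
-2 + 1/(5051/1871) = -2 + 1871/5051 = -8231/5051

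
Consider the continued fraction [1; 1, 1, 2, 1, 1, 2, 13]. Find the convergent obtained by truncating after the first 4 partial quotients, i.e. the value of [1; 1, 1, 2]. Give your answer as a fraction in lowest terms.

8/5

Start with 2.
1 + 1/(2/1) = 1 + 1/2 = 3/2
1 + 1/(3/2) = 1 + 2/3 = 5/3
1 + 1/(5/3) = 1 + 3/5 = 8/5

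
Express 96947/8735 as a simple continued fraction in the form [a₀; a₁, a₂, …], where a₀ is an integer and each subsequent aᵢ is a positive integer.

[11; 10, 7, 2, 57]

⌊96947/8735⌋ = 11, remainder 862
⌊8735/862⌋ = 10, remainder 115
⌊862/115⌋ = 7, remainder 57
⌊115/57⌋ = 2, remainder 1
⌊57/1⌋ = 57, remainder 0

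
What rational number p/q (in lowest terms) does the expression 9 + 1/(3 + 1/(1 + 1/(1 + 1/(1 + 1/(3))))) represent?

371/40

Start with 3.
1 + 1/(3/1) = 1 + 1/3 = 4/3
1 + 1/(4/3) = 1 + 3/4 = 7/4
1 + 1/(7/4) = 1 + 4/7 = 11/7
3 + 1/(11/7) = 3 + 7/11 = 40/11
9 + 1/(40/11) = 9 + 11/40 = 371/40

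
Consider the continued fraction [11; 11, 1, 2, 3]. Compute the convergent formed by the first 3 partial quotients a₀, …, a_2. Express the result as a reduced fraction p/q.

133/12

Collapse the nested fraction from the inside out:
Start with 1.
11 + 1/(1/1) = 11 + 1/1 = 12/1
11 + 1/(12/1) = 11 + 1/12 = 133/12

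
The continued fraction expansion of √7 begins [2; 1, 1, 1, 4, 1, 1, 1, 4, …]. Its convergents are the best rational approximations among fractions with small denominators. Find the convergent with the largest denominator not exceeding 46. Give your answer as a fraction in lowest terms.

List convergents until the denominator exceeds the bound:
a_0 = 2: 2/1  (≤ bound)
a_1 = 1: 3/1  (≤ bound)
a_2 = 1: 5/2  (≤ bound)
a_3 = 1: 8/3  (≤ bound)
a_4 = 4: 37/14  (≤ bound)
a_5 = 1: 45/17  (≤ bound)
a_6 = 1: 82/31  (≤ bound)
a_7 = 1: 127/48  (> 46, stop)

82/31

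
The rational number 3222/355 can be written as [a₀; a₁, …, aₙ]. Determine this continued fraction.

⌊3222/355⌋ = 9, remainder 27
⌊355/27⌋ = 13, remainder 4
⌊27/4⌋ = 6, remainder 3
⌊4/3⌋ = 1, remainder 1
⌊3/1⌋ = 3, remainder 0

[9; 13, 6, 1, 3]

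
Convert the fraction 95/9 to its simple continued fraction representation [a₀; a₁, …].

95 = 10·9 + 5, so a_0 = 10
9 = 1·5 + 4, so a_1 = 1
5 = 1·4 + 1, so a_2 = 1
4 = 4·1 + 0, so a_3 = 4

[10; 1, 1, 4]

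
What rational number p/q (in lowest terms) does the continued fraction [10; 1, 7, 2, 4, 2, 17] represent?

32090/2949

Use the convergent recurrence hₖ = aₖ·hₖ₋₁ + hₖ₋₂ (and likewise for the denominators kₖ):
a_0 = 10: 10/1
a_1 = 1: 11/1
a_2 = 7: 87/8
a_3 = 2: 185/17
a_4 = 4: 827/76
a_5 = 2: 1839/169
a_6 = 17: 32090/2949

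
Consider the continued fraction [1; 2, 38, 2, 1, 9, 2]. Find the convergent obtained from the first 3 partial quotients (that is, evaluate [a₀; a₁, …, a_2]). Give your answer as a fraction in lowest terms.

Build up convergents one term at a time:
a_0 = 1: 1/1
a_1 = 2: 3/2
a_2 = 38: 115/77

115/77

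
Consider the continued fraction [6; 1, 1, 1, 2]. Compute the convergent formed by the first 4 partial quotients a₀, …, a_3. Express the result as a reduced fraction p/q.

Use the convergent recurrence hₖ = aₖ·hₖ₋₁ + hₖ₋₂ (and likewise for the denominators kₖ):
a_0 = 6: 6/1
a_1 = 1: 7/1
a_2 = 1: 13/2
a_3 = 1: 20/3

20/3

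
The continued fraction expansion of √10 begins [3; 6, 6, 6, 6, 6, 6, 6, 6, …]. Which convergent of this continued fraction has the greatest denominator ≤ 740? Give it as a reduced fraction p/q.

List convergents until the denominator exceeds the bound:
a_0 = 3: 3/1  (≤ bound)
a_1 = 6: 19/6  (≤ bound)
a_2 = 6: 117/37  (≤ bound)
a_3 = 6: 721/228  (≤ bound)
a_4 = 6: 4443/1405  (> 740, stop)

721/228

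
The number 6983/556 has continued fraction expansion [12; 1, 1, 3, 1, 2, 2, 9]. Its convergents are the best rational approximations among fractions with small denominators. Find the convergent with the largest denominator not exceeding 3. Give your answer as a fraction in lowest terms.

25/2

a_0 = 12: 12/1  (≤ bound)
a_1 = 1: 13/1  (≤ bound)
a_2 = 1: 25/2  (≤ bound)
a_3 = 3: 88/7  (> 3, stop)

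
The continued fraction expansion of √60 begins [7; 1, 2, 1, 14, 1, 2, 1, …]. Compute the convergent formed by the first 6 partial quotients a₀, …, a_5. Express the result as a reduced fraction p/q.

488/63

Start with 1.
14 + 1/(1/1) = 14 + 1/1 = 15/1
1 + 1/(15/1) = 1 + 1/15 = 16/15
2 + 1/(16/15) = 2 + 15/16 = 47/16
1 + 1/(47/16) = 1 + 16/47 = 63/47
7 + 1/(63/47) = 7 + 47/63 = 488/63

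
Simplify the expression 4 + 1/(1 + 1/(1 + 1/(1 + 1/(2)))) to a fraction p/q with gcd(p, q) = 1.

Start with 2.
1 + 1/(2/1) = 1 + 1/2 = 3/2
1 + 1/(3/2) = 1 + 2/3 = 5/3
1 + 1/(5/3) = 1 + 3/5 = 8/5
4 + 1/(8/5) = 4 + 5/8 = 37/8

37/8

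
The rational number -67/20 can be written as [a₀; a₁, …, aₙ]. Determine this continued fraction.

Apply division with remainder until the remainder is 0:
-67 ÷ 20 → quotient -4, remainder 13
20 ÷ 13 → quotient 1, remainder 7
13 ÷ 7 → quotient 1, remainder 6
7 ÷ 6 → quotient 1, remainder 1
6 ÷ 1 → quotient 6, remainder 0

[-4; 1, 1, 1, 6]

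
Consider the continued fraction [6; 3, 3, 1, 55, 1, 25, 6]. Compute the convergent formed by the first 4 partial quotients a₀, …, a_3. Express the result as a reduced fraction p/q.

82/13

Use the convergent recurrence hₖ = aₖ·hₖ₋₁ + hₖ₋₂ (and likewise for the denominators kₖ):
a_0 = 6: 6/1
a_1 = 3: 19/3
a_2 = 3: 63/10
a_3 = 1: 82/13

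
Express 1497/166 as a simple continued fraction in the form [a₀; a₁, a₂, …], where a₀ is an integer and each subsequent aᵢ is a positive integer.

[9; 55, 3]

1497 = 9·166 + 3, so a_0 = 9
166 = 55·3 + 1, so a_1 = 55
3 = 3·1 + 0, so a_2 = 3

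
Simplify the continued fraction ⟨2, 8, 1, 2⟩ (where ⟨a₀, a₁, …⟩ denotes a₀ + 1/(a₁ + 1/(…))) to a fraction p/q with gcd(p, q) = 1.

55/26

Start with 2.
1 + 1/(2/1) = 1 + 1/2 = 3/2
8 + 1/(3/2) = 8 + 2/3 = 26/3
2 + 1/(26/3) = 2 + 3/26 = 55/26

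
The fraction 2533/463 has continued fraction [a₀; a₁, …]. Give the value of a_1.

2

⌊2533/463⌋ = 5, remainder 218
⌊463/218⌋ = 2, remainder 27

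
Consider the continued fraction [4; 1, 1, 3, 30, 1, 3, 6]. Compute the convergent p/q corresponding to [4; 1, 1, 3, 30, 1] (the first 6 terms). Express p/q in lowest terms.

a_0 = 4: 4/1
a_1 = 1: 5/1
a_2 = 1: 9/2
a_3 = 3: 32/7
a_4 = 30: 969/212
a_5 = 1: 1001/219

1001/219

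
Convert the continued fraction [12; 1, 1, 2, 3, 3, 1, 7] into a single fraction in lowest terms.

Start with 7.
1 + 1/(7/1) = 1 + 1/7 = 8/7
3 + 1/(8/7) = 3 + 7/8 = 31/8
3 + 1/(31/8) = 3 + 8/31 = 101/31
2 + 1/(101/31) = 2 + 31/101 = 233/101
1 + 1/(233/101) = 1 + 101/233 = 334/233
1 + 1/(334/233) = 1 + 233/334 = 567/334
12 + 1/(567/334) = 12 + 334/567 = 7138/567

7138/567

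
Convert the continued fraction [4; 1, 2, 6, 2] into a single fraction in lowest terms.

a_0 = 4: 4/1
a_1 = 1: 5/1
a_2 = 2: 14/3
a_3 = 6: 89/19
a_4 = 2: 192/41

192/41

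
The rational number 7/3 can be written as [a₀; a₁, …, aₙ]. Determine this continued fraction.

[2; 3]

Apply division with remainder until the remainder is 0:
7 = 2·3 + 1, so a_0 = 2
3 = 3·1 + 0, so a_1 = 3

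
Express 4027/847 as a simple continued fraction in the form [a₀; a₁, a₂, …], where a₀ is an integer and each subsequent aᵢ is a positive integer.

Apply division with remainder until the remainder is 0:
4027 ÷ 847 → quotient 4, remainder 639
847 ÷ 639 → quotient 1, remainder 208
639 ÷ 208 → quotient 3, remainder 15
208 ÷ 15 → quotient 13, remainder 13
15 ÷ 13 → quotient 1, remainder 2
13 ÷ 2 → quotient 6, remainder 1
2 ÷ 1 → quotient 2, remainder 0

[4; 1, 3, 13, 1, 6, 2]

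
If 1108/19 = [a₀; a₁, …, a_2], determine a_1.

Run the Euclidean algorithm, recording each quotient:
1108 = 58·19 + 6, so a_0 = 58
19 = 3·6 + 1, so a_1 = 3

3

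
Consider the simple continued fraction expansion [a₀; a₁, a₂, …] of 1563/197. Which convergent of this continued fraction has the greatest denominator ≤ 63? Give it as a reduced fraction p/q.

a_0 = 7: 7/1  (≤ bound)
a_1 = 1: 8/1  (≤ bound)
a_2 = 14: 119/15  (≤ bound)
a_3 = 6: 722/91  (> 63, stop)

119/15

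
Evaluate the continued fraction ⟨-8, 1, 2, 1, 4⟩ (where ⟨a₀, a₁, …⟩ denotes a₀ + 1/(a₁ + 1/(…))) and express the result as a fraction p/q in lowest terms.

-138/19

Start with 4.
1 + 1/(4/1) = 1 + 1/4 = 5/4
2 + 1/(5/4) = 2 + 4/5 = 14/5
1 + 1/(14/5) = 1 + 5/14 = 19/14
-8 + 1/(19/14) = -8 + 14/19 = -138/19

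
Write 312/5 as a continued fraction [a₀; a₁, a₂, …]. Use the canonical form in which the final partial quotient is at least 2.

[62; 2, 2]

⌊312/5⌋ = 62, remainder 2
⌊5/2⌋ = 2, remainder 1
⌊2/1⌋ = 2, remainder 0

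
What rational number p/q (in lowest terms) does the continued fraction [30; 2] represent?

61/2

Start with 2.
30 + 1/(2/1) = 30 + 1/2 = 61/2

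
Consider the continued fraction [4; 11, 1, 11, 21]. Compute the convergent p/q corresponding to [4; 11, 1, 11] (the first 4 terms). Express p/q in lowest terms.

584/143

Start with 11.
1 + 1/(11/1) = 1 + 1/11 = 12/11
11 + 1/(12/11) = 11 + 11/12 = 143/12
4 + 1/(143/12) = 4 + 12/143 = 584/143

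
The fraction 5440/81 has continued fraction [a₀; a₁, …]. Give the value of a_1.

6

Repeatedly divide and take the remainder:
5440 = 67·81 + 13, so a_0 = 67
81 = 6·13 + 3, so a_1 = 6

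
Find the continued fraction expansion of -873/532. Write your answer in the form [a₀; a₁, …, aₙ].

Repeatedly divide and take the remainder:
⌊-873/532⌋ = -2, remainder 191
⌊532/191⌋ = 2, remainder 150
⌊191/150⌋ = 1, remainder 41
⌊150/41⌋ = 3, remainder 27
⌊41/27⌋ = 1, remainder 14
⌊27/14⌋ = 1, remainder 13
⌊14/13⌋ = 1, remainder 1
⌊13/1⌋ = 13, remainder 0

[-2; 2, 1, 3, 1, 1, 1, 13]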